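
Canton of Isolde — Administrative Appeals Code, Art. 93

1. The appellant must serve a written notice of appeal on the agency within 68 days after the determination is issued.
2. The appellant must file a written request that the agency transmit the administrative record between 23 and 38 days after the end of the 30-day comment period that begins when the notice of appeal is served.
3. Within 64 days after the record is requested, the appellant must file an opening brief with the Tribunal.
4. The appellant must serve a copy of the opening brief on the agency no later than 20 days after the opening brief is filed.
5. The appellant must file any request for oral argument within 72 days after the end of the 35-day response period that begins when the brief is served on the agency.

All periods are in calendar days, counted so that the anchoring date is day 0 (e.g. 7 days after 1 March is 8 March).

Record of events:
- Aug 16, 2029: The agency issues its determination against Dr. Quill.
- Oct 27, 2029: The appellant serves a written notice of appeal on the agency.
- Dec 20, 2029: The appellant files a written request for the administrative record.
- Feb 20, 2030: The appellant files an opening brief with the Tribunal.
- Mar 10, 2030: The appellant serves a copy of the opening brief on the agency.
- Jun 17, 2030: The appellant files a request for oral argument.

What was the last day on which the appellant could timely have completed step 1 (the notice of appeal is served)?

Step 1 runs from Aug 16, 2029, when the determination is issued. 68 days after Aug 16, 2029 is Oct 23, 2029.

Oct 23, 2029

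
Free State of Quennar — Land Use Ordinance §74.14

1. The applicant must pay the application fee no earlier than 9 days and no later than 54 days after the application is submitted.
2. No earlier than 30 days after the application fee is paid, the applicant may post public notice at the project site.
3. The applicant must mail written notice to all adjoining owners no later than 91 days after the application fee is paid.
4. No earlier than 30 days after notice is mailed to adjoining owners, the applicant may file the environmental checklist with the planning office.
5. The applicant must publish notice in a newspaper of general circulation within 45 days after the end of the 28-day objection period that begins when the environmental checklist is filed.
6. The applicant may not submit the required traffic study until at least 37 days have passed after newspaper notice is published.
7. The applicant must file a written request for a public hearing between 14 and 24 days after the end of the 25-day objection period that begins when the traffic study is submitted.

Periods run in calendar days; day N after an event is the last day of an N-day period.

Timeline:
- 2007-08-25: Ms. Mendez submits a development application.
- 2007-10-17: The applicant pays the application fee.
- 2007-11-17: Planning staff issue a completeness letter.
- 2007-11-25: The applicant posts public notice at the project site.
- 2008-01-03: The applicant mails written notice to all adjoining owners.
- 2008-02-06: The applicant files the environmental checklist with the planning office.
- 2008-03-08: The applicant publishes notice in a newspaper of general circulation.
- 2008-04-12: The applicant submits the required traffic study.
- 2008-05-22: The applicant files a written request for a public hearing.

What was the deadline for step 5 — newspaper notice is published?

2008-04-19

The environmental checklist is filed on 2008-02-06; the 28-day objection period therefore ends 2008-03-05, and step 5 runs from that date. 45 days after 2008-03-05 is 2008-04-19.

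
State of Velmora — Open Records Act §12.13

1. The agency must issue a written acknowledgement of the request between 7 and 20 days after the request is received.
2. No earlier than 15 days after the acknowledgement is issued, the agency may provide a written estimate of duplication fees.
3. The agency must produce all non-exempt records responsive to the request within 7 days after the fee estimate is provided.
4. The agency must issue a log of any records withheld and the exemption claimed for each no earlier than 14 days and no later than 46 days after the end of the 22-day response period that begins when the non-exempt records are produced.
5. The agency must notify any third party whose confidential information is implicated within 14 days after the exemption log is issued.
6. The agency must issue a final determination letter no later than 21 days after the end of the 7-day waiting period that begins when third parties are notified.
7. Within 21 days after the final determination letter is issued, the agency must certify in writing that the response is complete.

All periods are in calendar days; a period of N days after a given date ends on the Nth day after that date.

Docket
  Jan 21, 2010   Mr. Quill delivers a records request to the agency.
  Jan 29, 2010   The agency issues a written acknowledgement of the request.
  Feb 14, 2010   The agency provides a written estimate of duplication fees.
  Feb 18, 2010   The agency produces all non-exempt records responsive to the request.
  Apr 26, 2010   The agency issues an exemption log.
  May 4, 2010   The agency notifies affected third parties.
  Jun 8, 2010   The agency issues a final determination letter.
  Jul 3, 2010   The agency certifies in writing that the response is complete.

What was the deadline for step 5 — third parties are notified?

May 10, 2010

Step 5 runs from Apr 26, 2010, when the exemption log is issued. 14 days after Apr 26, 2010 is May 10, 2010.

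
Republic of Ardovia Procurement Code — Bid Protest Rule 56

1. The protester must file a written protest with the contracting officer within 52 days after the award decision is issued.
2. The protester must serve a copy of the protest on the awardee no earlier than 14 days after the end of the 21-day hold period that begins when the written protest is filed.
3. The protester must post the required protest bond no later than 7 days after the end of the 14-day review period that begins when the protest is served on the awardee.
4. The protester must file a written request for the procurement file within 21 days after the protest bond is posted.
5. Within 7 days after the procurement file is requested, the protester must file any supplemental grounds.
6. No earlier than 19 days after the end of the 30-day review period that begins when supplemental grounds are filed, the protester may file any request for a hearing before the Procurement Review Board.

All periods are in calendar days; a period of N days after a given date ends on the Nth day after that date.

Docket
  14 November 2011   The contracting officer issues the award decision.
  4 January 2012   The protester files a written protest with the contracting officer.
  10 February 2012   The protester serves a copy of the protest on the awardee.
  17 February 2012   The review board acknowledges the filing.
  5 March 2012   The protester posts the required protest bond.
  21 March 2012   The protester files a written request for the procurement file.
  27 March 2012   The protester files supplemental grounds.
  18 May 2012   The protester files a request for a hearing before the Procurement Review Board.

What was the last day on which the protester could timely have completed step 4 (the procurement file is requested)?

26 March 2012

Step 4 runs from 5 March 2012, when the protest bond is posted. 21 days after 5 March 2012 is 26 March 2012.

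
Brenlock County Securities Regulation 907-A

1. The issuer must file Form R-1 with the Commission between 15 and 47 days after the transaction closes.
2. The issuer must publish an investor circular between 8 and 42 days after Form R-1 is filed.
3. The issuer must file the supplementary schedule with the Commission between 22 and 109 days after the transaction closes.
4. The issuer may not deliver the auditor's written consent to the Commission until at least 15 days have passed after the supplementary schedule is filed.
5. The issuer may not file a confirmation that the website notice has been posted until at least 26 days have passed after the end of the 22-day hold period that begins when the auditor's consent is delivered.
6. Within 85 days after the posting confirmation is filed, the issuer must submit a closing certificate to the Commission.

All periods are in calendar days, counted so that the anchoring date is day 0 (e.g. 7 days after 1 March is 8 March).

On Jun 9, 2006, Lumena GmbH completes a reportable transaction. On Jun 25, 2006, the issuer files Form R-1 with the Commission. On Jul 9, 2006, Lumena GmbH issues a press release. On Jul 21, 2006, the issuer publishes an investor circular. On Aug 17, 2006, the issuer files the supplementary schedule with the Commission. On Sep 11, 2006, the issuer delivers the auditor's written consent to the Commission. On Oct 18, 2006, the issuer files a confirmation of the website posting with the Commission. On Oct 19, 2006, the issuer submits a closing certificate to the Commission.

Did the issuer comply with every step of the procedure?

No

(1) the permitted window runs from Jun 9, 2006 + 15 = Jun 24, 2006 to Jun 9, 2006 + 47 = Jul 26, 2006; Jun 25, 2006 falls inside that range.
(2) the permitted window runs from Jun 25, 2006 + 8 = Jul 3, 2006 to Jun 25, 2006 + 42 = Aug 6, 2006; done Jul 21, 2006 — within the window.
(3) the permitted window runs from Jun 9, 2006 + 22 = Jul 1, 2006 to Jun 9, 2006 + 109 = Sep 26, 2006; done Aug 17, 2006, which is between those dates.
(4) permitted from Aug 17, 2006 + 15 days = Sep 1, 2006 onward; done Sep 11, 2006, after the minimum wait.
(5) permitted from Oct 3, 2006 + 26 days = Oct 29, 2006 onward; Oct 18, 2006 is 11 days before the earliest permitted date.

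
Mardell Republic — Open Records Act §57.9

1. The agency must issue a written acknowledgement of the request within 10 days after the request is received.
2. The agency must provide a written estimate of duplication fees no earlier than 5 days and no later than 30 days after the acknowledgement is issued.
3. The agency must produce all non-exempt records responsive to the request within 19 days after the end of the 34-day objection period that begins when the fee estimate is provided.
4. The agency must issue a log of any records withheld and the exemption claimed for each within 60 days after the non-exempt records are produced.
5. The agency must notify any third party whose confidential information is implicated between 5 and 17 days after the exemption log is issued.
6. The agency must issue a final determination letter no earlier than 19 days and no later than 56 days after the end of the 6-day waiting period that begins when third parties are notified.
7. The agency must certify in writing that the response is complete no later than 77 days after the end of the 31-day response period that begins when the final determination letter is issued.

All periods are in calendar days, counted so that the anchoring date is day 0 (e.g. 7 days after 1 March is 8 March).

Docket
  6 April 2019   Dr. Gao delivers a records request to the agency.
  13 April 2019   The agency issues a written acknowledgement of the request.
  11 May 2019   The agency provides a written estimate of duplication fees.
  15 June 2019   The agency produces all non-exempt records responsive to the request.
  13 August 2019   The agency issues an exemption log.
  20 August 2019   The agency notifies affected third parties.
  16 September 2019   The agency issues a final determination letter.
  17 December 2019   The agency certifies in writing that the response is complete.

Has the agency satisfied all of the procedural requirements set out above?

Yes

Step 1: 10 days after 6 April 2019 (when the request is received) is 16 April 2019; done 13 April 2019 — timely.
Step 2: the window is 5–30 days after 13 April 2019 (when the acknowledgement is issued), so 18 April 2019 through 13 May 2019; done 11 May 2019 — within the window.
Step 3: 19 days after 14 June 2019 (end of the 34-day objection period, which began when the fee estimate is provided on 11 May 2019) is 3 July 2019; completed 15 June 2019, before the deadline.
Step 4: 60 days after 15 June 2019 (when the non-exempt records are produced) is 14 August 2019; 13 August 2019 is within that limit.
Step 5: the window is 5–17 days after 13 August 2019 (when the exemption log is issued), so 18 August 2019 through 30 August 2019; done 20 August 2019 — within the window.
Step 6: the window is 19–56 days after 26 August 2019 (end of the 6-day waiting period, which began when third parties are notified on 20 August 2019), so 14 September 2019 through 21 October 2019; done 16 September 2019, which is between those dates.
Step 7: 77 days after 17 October 2019 (end of the 31-day response period, which began when the final determination letter is issued on 16 September 2019) is 2 January 2020; 17 December 2019 is within that limit.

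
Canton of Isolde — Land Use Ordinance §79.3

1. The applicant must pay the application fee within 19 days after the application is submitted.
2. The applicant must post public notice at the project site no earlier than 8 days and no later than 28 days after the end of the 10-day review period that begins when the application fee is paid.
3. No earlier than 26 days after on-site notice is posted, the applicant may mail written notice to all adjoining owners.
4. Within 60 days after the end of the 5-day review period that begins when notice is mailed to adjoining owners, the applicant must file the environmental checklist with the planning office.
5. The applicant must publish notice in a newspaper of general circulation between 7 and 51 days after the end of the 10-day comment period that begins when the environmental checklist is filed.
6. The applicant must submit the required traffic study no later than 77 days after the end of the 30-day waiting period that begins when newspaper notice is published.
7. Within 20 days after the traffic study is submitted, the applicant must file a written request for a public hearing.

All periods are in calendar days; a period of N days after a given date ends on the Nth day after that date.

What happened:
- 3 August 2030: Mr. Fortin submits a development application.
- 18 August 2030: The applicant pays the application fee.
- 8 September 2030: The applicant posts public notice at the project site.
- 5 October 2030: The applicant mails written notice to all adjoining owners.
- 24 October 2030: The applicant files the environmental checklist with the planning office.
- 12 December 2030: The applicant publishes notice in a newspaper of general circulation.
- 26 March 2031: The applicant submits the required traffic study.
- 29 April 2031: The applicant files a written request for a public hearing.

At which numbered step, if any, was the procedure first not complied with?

Step 1: 19 days after 3 August 2030 (when the application is submitted) is 22 August 2030; completed 18 August 2030, before the deadline.
Step 2: the window is 8–28 days after 28 August 2030 (end of the 10-day review period, which began when the application fee is paid on 18 August 2030), so 5 September 2030 through 25 September 2030; done 8 September 2030, which is between those dates.
Step 3: the earliest permitted date is 26 days after 8 September 2030 (when on-site notice is posted), i.e. 4 October 2030; 5 October 2030 is on or after that date.
Step 4: 60 days after 10 October 2030 (end of the 5-day review period, which began when notice is mailed to adjoining owners on 5 October 2030) is 9 December 2030; done 24 October 2030 — timely.
Step 5: the window is 7–51 days after 3 November 2030 (end of the 10-day comment period, which began when the environmental checklist is filed on 24 October 2030), so 10 November 2030 through 24 December 2030; done 12 December 2030 — within the window.
Step 6: 77 days after 11 January 2031 (end of the 30-day waiting period, which began when newspaper notice is published on 12 December 2030) is 29 March 2031; 26 March 2031 is within that limit.
Step 7: 20 days after 26 March 2031 (when the traffic study is submitted) is 15 April 2031; 29 April 2031 misses that deadline by 14 days.

Step 7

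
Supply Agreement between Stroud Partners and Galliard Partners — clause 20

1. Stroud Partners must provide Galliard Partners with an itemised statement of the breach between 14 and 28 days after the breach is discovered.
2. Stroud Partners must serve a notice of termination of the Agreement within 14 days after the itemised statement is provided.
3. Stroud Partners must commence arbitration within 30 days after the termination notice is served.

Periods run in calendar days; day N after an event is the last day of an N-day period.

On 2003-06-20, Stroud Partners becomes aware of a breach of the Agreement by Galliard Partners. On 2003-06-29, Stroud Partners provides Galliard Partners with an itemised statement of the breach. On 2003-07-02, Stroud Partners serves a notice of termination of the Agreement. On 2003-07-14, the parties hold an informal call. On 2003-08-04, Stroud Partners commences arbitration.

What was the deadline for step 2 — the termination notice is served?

Step 2 runs from 2003-06-29, when the itemised statement is provided. 14 days after 2003-06-29 is 2003-07-13.

2003-07-13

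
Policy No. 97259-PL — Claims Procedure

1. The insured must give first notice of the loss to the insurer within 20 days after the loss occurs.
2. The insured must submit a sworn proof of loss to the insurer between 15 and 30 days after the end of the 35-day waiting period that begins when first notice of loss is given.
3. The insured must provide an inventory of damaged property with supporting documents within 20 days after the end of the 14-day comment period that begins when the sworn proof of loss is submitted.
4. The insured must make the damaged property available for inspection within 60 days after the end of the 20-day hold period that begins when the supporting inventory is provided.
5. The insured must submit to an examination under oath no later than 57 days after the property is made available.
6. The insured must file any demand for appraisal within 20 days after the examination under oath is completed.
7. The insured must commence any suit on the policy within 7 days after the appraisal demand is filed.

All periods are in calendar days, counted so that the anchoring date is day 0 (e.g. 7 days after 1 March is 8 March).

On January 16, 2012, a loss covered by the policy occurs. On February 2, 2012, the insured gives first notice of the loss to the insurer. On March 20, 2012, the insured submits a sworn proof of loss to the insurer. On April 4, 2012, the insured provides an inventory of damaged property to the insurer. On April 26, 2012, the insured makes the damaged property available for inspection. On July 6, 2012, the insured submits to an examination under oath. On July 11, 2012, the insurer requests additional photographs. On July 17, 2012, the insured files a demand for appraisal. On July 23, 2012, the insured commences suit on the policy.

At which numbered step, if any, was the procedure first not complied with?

Step 2

Step 1: 20 days after January 16, 2012 (when the loss occurs) is February 5, 2012; done February 2, 2012 — timely.
Step 2: the window is 15–30 days after March 8, 2012 (end of the 35-day waiting period, which began when first notice of loss is given on February 2, 2012), so March 23, 2012 through April 7, 2012; March 20, 2012 is 3 days too early.
That is the first point of non-compliance.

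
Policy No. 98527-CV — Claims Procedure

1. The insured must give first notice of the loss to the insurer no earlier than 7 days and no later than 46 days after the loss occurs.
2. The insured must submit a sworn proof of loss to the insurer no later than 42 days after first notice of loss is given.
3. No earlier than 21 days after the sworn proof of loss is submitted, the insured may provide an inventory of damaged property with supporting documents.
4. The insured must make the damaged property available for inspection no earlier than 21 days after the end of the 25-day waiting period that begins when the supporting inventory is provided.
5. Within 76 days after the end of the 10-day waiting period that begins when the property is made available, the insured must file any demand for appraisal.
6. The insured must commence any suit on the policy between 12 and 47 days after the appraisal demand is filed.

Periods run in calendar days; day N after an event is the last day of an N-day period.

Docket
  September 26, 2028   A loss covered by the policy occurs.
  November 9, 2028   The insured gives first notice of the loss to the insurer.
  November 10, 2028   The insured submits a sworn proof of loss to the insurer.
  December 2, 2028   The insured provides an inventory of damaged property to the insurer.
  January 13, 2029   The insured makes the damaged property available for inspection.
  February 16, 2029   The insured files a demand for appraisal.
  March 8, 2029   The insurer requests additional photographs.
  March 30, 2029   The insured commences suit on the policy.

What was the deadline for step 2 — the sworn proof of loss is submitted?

Step 2 runs from November 9, 2028, when first notice of loss is given. 42 days after November 9, 2028 is December 21, 2028.

December 21, 2028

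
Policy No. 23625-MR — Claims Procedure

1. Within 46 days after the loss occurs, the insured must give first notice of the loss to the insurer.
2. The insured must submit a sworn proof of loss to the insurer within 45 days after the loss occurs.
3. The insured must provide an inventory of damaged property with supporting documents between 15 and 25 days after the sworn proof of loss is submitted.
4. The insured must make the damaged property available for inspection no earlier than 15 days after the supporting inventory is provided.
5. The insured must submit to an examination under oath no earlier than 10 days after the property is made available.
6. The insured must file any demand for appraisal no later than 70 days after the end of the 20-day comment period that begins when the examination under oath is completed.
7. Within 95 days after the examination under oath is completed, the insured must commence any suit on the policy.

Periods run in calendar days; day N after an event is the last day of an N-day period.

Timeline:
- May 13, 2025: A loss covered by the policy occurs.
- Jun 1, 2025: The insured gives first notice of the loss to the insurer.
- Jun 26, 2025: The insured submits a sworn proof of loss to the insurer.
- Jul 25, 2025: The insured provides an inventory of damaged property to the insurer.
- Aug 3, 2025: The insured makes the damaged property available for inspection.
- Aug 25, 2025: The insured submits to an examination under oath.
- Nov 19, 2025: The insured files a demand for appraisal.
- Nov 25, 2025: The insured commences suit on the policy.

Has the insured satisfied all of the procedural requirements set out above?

No

Step 1: 46 days after May 13, 2025 (when the loss occurs) is Jun 28, 2025; done Jun 1, 2025 — timely.
Step 2: 45 days after May 13, 2025 (when the loss occurs) is Jun 27, 2025; Jun 26, 2025 is within that limit.
Step 3: the window is 15–25 days after Jun 26, 2025 (when the sworn proof of loss is submitted), so Jul 11, 2025 through Jul 21, 2025; done Jul 25, 2025 — 4 days after the window closed.
The analysis stops there.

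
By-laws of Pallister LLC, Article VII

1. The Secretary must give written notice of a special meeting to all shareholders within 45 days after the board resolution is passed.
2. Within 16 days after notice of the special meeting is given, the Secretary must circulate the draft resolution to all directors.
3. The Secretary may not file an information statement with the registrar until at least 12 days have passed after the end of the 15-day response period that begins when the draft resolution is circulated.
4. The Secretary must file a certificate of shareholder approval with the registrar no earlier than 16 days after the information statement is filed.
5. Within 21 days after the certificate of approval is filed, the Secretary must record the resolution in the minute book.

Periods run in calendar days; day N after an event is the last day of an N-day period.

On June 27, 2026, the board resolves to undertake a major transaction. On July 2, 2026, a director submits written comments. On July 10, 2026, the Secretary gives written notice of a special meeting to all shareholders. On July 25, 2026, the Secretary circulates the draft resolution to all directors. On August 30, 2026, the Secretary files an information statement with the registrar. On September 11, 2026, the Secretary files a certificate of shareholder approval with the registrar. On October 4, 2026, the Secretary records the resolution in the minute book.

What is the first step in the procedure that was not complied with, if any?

Step 4

(1) due by June 27, 2026 + 45 days = August 11, 2026; done July 10, 2026 — timely.
(2) due by July 10, 2026 + 16 days = July 26, 2026; July 25, 2026 is within that limit.
(3) permitted from August 9, 2026 + 12 days = August 21, 2026 onward; done August 30, 2026 — permitted.
(4) permitted from August 30, 2026 + 16 days = September 15, 2026 onward; acted on September 11, 2026, 4 days prematurely.
The procedure was therefore not followed at step 4.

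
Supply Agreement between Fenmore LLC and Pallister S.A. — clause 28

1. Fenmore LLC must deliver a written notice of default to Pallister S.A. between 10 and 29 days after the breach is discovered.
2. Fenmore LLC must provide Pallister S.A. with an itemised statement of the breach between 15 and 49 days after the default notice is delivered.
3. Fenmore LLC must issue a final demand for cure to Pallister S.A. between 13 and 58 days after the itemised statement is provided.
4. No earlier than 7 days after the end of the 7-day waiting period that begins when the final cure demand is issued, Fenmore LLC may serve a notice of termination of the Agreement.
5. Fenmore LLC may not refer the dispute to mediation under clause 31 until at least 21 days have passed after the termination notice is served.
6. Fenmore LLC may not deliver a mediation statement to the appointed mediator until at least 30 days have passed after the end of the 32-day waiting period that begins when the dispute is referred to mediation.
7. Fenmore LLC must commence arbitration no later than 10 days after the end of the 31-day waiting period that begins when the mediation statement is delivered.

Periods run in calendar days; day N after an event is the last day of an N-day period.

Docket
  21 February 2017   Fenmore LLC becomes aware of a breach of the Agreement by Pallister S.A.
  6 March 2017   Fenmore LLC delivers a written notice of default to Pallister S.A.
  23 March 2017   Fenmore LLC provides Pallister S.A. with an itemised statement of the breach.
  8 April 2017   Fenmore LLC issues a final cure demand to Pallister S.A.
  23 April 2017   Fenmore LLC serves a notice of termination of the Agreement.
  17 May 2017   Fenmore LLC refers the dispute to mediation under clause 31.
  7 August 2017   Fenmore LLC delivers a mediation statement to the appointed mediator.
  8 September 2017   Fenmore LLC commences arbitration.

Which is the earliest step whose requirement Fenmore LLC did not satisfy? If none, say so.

Step 1 — 10 and 29 days from 21 February 2017 (when the breach is discovered) are 3 March 2017 and 22 March 2017 respectively; 6 March 2017 falls inside that range.
Step 2 — 15 and 49 days from 6 March 2017 (when the default notice is delivered) are 21 March 2017 and 24 April 2017 respectively; 23 March 2017 falls inside that range.
Step 3 — 13 and 58 days from 23 March 2017 (when the itemised statement is provided) are 5 April 2017 and 20 May 2017 respectively; done 8 April 2017, which is between those dates.
Step 4 — must wait 7 days from 15 April 2017 (end of the 7-day waiting period, which began when the final cure demand is issued on 8 April 2017), so not before 22 April 2017; 23 April 2017 is on or after that date.
Step 5 — must wait 21 days from 23 April 2017 (when the termination notice is served), so not before 14 May 2017; done 17 May 2017, after the minimum wait.
Step 6 — must wait 30 days from 18 June 2017 (end of the 32-day waiting period, which began when the dispute is referred to mediation on 17 May 2017), so not before 18 July 2017; done 7 August 2017 — permitted.
Step 7 — counting 10 days from 7 September 2017 (end of the 31-day waiting period, which began when the mediation statement is delivered on 7 August 2017) gives a deadline of 17 September 2017; 8 September 2017 is within that limit.

None — every step was satisfied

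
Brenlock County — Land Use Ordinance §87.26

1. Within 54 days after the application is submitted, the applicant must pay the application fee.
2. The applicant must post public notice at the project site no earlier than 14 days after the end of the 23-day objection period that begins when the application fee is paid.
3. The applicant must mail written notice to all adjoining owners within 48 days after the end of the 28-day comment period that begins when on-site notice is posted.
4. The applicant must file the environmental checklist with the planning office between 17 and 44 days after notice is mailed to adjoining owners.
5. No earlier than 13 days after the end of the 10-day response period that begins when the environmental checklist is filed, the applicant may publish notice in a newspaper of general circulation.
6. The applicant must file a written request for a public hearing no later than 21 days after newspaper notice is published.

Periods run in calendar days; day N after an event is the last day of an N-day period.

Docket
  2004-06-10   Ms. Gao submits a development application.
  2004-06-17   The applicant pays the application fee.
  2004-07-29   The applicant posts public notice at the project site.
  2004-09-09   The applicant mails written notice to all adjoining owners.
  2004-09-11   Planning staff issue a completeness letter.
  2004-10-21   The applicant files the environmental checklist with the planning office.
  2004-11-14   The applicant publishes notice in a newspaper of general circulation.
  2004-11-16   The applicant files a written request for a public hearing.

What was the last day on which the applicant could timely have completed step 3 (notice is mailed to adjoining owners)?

2004-10-13

On-site notice is posted on 2004-07-29; the 28-day comment period therefore ends 2004-08-26, and step 3 runs from that date. 48 days after 2004-08-26 is 2004-10-13.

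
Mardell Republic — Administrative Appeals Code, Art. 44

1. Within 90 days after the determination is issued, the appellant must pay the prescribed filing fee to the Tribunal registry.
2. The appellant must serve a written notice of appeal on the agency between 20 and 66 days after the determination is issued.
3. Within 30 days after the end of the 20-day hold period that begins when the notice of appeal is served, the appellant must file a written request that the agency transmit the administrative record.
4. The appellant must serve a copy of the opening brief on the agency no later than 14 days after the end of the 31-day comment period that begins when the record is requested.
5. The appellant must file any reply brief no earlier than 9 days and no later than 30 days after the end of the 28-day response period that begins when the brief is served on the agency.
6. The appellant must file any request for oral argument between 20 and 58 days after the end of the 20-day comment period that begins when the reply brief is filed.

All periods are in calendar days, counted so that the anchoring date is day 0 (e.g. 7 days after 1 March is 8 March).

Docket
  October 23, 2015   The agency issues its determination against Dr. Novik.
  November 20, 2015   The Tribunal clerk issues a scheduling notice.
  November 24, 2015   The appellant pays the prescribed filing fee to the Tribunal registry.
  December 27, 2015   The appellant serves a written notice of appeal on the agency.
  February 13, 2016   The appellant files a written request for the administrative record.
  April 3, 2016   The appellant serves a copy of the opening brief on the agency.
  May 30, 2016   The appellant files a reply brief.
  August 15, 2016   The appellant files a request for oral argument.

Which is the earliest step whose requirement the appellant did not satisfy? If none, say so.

(1) due by October 23, 2015 + 90 days = January 21, 2016; November 24, 2015 is within that limit.
(2) the permitted window runs from October 23, 2015 + 20 = November 12, 2015 to October 23, 2015 + 66 = December 28, 2015; December 27, 2015 falls inside that range.
(3) due by January 16, 2016 + 30 days = February 15, 2016; February 13, 2016 is within that limit.
(4) due by March 15, 2016 + 14 days = March 29, 2016; not done until April 3, 2016, 5 days after the deadline.
That is the first point of non-compliance.

Step 4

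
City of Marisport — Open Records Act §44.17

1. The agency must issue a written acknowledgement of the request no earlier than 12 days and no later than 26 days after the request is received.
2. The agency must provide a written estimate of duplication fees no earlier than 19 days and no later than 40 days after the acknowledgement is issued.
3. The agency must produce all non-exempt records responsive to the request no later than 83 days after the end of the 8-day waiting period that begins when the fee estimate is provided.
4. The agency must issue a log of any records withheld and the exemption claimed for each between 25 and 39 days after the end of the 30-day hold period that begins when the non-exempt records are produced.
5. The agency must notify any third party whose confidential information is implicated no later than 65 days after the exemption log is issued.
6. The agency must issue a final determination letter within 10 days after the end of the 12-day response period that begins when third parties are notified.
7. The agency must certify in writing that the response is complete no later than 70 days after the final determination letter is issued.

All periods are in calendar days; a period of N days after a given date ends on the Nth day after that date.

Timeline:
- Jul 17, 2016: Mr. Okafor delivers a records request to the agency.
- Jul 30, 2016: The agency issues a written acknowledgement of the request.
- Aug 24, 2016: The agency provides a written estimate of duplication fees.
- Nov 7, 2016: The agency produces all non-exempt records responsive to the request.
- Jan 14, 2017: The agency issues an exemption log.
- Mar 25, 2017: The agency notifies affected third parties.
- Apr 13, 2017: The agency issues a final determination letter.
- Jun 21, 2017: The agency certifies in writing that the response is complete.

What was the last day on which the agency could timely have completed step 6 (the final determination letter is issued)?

Third parties are notified on Mar 25, 2017; the 12-day response period therefore ends Apr 6, 2017, and step 6 runs from that date. 10 days after Apr 6, 2017 is Apr 16, 2017.

Apr 16, 2017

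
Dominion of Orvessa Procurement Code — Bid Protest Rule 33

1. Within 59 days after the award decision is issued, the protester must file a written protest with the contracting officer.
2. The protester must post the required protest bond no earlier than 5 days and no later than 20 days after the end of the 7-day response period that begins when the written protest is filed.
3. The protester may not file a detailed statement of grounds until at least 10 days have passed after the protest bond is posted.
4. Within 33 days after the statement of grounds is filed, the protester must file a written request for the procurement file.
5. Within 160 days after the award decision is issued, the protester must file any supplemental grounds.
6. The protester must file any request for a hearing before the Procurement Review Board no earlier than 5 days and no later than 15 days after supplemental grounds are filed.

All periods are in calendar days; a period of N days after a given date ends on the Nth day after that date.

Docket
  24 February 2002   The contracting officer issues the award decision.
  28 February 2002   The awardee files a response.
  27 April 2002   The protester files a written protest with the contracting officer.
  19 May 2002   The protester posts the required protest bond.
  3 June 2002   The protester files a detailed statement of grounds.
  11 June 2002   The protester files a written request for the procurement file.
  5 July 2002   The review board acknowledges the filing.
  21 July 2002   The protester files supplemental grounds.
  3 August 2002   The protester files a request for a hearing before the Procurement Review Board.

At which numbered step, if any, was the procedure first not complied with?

Step 1: 59 days after 24 February 2002 (when the award decision is issued) is 24 April 2002; not done until 27 April 2002, 3 days after the deadline.

Step 1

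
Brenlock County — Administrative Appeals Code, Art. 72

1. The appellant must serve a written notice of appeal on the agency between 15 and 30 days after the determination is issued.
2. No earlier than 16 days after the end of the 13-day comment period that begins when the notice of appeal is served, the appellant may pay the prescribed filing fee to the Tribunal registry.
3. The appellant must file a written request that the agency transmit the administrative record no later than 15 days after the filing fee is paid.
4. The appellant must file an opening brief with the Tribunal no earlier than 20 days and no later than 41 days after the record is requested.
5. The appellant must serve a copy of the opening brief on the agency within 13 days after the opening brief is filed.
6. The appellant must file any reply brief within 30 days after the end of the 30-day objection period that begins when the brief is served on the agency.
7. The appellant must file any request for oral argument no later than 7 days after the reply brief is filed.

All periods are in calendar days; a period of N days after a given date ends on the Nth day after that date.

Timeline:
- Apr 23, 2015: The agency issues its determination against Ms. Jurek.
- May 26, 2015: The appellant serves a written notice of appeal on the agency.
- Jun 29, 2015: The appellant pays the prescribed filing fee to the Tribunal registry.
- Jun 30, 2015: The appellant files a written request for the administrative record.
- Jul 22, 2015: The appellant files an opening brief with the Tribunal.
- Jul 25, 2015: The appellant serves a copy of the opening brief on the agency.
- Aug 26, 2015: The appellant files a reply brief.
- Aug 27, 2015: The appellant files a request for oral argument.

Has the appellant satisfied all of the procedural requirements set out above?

No

Step 1 — 15 and 30 days from Apr 23, 2015 (when the determination is issued) are May 8, 2015 and May 23, 2015 respectively; May 26, 2015 is 3 days past the end of the window.
The analysis stops there.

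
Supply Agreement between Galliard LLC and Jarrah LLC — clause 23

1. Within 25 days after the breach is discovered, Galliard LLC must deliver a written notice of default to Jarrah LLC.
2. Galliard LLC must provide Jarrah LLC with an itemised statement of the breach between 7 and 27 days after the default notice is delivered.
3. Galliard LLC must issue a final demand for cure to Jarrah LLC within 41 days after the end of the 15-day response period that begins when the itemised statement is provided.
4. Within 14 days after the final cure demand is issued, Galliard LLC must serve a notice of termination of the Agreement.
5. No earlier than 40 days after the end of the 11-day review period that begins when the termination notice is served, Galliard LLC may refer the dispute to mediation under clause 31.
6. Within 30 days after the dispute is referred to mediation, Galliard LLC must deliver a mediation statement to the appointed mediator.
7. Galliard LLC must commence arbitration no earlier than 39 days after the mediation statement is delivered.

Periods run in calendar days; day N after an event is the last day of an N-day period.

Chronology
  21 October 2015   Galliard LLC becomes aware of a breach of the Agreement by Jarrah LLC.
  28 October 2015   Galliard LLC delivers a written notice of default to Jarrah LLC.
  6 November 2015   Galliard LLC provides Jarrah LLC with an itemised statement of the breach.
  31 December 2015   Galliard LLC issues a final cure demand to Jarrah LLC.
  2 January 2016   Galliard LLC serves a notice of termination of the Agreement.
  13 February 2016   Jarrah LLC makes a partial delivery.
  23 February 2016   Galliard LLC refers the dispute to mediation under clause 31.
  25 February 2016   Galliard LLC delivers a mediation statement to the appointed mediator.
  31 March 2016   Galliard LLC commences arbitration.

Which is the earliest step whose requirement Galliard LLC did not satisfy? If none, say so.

Step 1 — counting 25 days from 21 October 2015 (when the breach is discovered) gives a deadline of 15 November 2015; 28 October 2015 is within that limit.
Step 2 — 7 and 27 days from 28 October 2015 (when the default notice is delivered) are 4 November 2015 and 24 November 2015 respectively; done 6 November 2015 — within the window.
Step 3 — counting 41 days from 21 November 2015 (end of the 15-day response period, which began when the itemised statement is provided on 6 November 2015) gives a deadline of 1 January 2016; done 31 December 2015 — timely.
Step 4 — counting 14 days from 31 December 2015 (when the final cure demand is issued) gives a deadline of 14 January 2016; completed 2 January 2016, before the deadline.
Step 5 — must wait 40 days from 13 January 2016 (end of the 11-day review period, which began when the termination notice is served on 2 January 2016), so not before 22 February 2016; done 23 February 2016, after the minimum wait.
Step 6 — counting 30 days from 23 February 2016 (when the dispute is referred to mediation) gives a deadline of 24 March 2016; done 25 February 2016 — timely.
Step 7 — must wait 39 days from 25 February 2016 (when the mediation statement is delivered), so not before 4 April 2016; 31 March 2016 is 4 days before the earliest permitted date.
The analysis stops there.

Step 7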